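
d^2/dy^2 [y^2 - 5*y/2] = 2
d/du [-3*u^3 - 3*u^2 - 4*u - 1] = -9*u^2 - 6*u - 4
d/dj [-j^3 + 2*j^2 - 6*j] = -3*j^2 + 4*j - 6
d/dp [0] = 0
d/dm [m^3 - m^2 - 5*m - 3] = 3*m^2 - 2*m - 5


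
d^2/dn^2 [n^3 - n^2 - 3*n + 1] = 6*n - 2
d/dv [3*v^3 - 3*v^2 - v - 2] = 9*v^2 - 6*v - 1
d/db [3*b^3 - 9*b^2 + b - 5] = 9*b^2 - 18*b + 1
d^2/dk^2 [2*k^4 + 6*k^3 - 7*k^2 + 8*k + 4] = 24*k^2 + 36*k - 14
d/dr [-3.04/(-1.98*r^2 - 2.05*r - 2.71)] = (-12.0384*r - 6.232)/(1.98*r^2 + 2.05*r + 2.71)^2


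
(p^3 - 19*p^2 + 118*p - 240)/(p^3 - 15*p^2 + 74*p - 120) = (p - 8)/(p - 4)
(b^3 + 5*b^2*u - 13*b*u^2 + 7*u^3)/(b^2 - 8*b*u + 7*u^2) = (-b^2 - 6*b*u + 7*u^2)/(-b + 7*u)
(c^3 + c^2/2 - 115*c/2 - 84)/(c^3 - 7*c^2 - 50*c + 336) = (c + 3/2)/(c - 6)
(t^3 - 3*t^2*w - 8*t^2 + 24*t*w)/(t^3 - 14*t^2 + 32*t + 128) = t*(t - 3*w)/(t^2 - 6*t - 16)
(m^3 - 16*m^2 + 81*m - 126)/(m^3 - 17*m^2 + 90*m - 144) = (m - 7)/(m - 8)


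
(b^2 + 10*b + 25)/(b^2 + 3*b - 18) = (b^2 + 10*b + 25)/(b^2 + 3*b - 18)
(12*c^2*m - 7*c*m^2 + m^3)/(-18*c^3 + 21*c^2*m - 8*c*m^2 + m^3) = m*(-4*c + m)/(6*c^2 - 5*c*m + m^2)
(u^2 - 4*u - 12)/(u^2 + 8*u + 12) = (u - 6)/(u + 6)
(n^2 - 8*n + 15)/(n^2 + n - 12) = (n - 5)/(n + 4)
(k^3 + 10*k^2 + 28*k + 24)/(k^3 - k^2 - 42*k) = (k^2 + 4*k + 4)/(k*(k - 7))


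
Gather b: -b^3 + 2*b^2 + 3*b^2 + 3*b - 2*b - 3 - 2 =-b^3 + 5*b^2 + b - 5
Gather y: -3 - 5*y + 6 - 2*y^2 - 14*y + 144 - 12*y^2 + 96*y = -14*y^2 + 77*y + 147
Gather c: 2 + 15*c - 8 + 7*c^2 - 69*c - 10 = 7*c^2 - 54*c - 16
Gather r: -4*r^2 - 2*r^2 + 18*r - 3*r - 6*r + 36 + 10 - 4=-6*r^2 + 9*r + 42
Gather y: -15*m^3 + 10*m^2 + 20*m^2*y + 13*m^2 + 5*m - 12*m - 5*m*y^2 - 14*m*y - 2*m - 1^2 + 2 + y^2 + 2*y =-15*m^3 + 23*m^2 - 9*m + y^2*(1 - 5*m) + y*(20*m^2 - 14*m + 2) + 1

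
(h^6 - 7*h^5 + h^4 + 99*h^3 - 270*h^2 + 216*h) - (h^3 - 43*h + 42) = h^6 - 7*h^5 + h^4 + 98*h^3 - 270*h^2 + 259*h - 42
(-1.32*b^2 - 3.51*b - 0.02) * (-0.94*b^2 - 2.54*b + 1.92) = 1.2408*b^4 + 6.6522*b^3 + 6.3998*b^2 - 6.6884*b - 0.0384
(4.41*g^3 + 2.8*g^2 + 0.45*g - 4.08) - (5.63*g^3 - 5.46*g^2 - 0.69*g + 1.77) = -1.22*g^3 + 8.26*g^2 + 1.14*g - 5.85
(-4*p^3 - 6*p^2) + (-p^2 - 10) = -4*p^3 - 7*p^2 - 10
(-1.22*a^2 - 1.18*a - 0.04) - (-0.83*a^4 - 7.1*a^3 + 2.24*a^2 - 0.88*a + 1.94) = 0.83*a^4 + 7.1*a^3 - 3.46*a^2 - 0.3*a - 1.98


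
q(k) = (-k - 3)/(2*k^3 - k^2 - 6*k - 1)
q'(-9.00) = 0.00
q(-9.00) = 0.00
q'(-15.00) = 0.00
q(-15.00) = 0.00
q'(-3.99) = 0.00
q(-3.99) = -0.01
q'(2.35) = 4.03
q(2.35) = -1.00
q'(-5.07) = -0.00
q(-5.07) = -0.01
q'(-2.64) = 0.05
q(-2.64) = 0.01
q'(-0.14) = -462.31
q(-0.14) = 15.45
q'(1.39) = 0.52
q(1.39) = 0.74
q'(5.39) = 0.02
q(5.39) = -0.03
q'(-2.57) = 0.06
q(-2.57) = 0.02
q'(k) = (-k - 3)*(-6*k^2 + 2*k + 6)/(2*k^3 - k^2 - 6*k - 1)^2 - 1/(2*k^3 - k^2 - 6*k - 1) = (-2*k^3 + k^2 + 6*k - 2*(k + 3)*(-3*k^2 + k + 3) + 1)/(-2*k^3 + k^2 + 6*k + 1)^2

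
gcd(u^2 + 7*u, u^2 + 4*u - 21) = u + 7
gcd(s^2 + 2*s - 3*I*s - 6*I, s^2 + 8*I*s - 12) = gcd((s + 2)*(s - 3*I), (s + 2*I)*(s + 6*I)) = 1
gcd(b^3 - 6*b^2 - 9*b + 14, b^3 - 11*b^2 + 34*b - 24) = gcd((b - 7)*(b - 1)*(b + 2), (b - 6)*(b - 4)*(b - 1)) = b - 1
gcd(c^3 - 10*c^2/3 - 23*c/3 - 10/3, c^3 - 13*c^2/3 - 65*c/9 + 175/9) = c - 5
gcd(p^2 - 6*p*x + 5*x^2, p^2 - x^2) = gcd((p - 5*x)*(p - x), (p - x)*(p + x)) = -p + x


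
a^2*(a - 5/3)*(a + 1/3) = a^4 - 4*a^3/3 - 5*a^2/9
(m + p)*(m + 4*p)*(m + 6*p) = m^3 + 11*m^2*p + 34*m*p^2 + 24*p^3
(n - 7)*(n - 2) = n^2 - 9*n + 14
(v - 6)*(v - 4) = v^2 - 10*v + 24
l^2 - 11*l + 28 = (l - 7)*(l - 4)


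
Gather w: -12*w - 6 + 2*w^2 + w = 2*w^2 - 11*w - 6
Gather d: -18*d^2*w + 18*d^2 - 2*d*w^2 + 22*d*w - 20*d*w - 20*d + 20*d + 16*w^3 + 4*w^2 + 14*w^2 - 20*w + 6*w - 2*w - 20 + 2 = d^2*(18 - 18*w) + d*(-2*w^2 + 2*w) + 16*w^3 + 18*w^2 - 16*w - 18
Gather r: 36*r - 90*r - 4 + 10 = 6 - 54*r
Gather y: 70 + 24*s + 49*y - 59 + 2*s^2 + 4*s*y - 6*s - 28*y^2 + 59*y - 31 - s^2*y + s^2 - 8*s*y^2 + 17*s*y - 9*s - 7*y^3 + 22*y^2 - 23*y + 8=3*s^2 + 9*s - 7*y^3 + y^2*(-8*s - 6) + y*(-s^2 + 21*s + 85) - 12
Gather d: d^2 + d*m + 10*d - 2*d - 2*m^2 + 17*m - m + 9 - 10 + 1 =d^2 + d*(m + 8) - 2*m^2 + 16*m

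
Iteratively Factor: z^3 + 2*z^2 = (z)*(z^2 + 2*z) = z*(z + 2)*(z)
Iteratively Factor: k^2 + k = (k + 1)*(k)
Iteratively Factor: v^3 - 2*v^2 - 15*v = (v + 3)*(v^2 - 5*v) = (v - 5)*(v + 3)*(v)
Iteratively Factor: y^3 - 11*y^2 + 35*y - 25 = (y - 1)*(y^2 - 10*y + 25) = (y - 5)*(y - 1)*(y - 5)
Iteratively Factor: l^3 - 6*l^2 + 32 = (l + 2)*(l^2 - 8*l + 16) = (l - 4)*(l + 2)*(l - 4)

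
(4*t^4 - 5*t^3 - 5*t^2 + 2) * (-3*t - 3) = -12*t^5 + 3*t^4 + 30*t^3 + 15*t^2 - 6*t - 6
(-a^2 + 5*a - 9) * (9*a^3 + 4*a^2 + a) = -9*a^5 + 41*a^4 - 62*a^3 - 31*a^2 - 9*a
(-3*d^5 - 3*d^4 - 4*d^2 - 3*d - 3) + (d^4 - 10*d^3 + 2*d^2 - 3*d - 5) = -3*d^5 - 2*d^4 - 10*d^3 - 2*d^2 - 6*d - 8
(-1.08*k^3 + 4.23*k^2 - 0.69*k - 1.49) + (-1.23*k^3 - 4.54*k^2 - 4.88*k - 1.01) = -2.31*k^3 - 0.31*k^2 - 5.57*k - 2.5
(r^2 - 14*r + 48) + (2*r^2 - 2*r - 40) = 3*r^2 - 16*r + 8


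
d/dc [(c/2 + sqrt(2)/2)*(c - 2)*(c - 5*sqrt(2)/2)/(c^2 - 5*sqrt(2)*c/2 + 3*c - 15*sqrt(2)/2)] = (2*c^4 - 10*sqrt(2)*c^3 + 12*c^3 - 50*sqrt(2)*c^2 + 13*c^2 + 50*c + 60*sqrt(2)*c - 150 + 125*sqrt(2))/(2*(2*c^4 - 10*sqrt(2)*c^3 + 12*c^3 - 60*sqrt(2)*c^2 + 43*c^2 - 90*sqrt(2)*c + 150*c + 225))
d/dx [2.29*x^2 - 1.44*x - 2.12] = 4.58*x - 1.44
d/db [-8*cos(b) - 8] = 8*sin(b)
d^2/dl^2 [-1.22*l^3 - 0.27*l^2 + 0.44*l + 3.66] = -7.32*l - 0.54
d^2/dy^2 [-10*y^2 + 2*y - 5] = -20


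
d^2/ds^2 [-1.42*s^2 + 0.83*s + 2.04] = -2.84000000000000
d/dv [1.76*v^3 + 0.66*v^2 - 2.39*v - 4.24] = 5.28*v^2 + 1.32*v - 2.39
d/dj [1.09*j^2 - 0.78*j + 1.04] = 2.18*j - 0.78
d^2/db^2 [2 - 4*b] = 0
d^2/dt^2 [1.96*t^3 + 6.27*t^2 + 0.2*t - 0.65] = 11.76*t + 12.54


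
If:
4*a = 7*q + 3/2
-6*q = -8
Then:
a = 65/24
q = 4/3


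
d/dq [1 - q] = -1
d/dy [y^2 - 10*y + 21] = 2*y - 10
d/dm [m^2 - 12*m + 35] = 2*m - 12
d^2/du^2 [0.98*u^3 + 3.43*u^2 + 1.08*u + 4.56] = 5.88*u + 6.86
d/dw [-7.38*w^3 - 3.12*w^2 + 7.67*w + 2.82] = -22.14*w^2 - 6.24*w + 7.67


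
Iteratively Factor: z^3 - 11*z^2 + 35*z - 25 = (z - 5)*(z^2 - 6*z + 5) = (z - 5)*(z - 1)*(z - 5)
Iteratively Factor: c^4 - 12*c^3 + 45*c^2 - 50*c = (c)*(c^3 - 12*c^2 + 45*c - 50) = c*(c - 5)*(c^2 - 7*c + 10) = c*(c - 5)^2*(c - 2)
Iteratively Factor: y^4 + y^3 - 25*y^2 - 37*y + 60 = (y + 3)*(y^3 - 2*y^2 - 19*y + 20) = (y - 5)*(y + 3)*(y^2 + 3*y - 4) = (y - 5)*(y + 3)*(y + 4)*(y - 1)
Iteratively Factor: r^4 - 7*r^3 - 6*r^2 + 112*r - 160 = (r - 2)*(r^3 - 5*r^2 - 16*r + 80) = (r - 5)*(r - 2)*(r^2 - 16) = (r - 5)*(r - 2)*(r + 4)*(r - 4)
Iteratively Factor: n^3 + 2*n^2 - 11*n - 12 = (n + 1)*(n^2 + n - 12) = (n + 1)*(n + 4)*(n - 3)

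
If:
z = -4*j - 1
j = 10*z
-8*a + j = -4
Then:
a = 77/164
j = -10/41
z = -1/41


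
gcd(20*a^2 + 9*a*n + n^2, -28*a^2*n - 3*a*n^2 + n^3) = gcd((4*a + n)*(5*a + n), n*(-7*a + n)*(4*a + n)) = 4*a + n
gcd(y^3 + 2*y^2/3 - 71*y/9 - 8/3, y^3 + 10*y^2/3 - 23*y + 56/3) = y - 8/3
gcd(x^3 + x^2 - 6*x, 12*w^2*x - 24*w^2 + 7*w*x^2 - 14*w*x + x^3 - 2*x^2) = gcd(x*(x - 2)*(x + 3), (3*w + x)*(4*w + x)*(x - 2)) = x - 2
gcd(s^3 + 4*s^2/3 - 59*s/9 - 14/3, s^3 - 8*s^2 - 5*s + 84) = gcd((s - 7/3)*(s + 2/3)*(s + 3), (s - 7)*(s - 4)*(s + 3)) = s + 3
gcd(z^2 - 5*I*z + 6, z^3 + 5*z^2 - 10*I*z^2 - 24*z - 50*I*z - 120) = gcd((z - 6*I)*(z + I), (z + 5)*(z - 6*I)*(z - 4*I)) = z - 6*I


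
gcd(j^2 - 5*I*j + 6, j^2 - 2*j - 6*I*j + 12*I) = j - 6*I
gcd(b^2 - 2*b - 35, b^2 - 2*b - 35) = b^2 - 2*b - 35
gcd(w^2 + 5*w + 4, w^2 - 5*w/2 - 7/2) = w + 1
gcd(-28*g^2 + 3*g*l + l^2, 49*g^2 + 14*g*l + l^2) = 7*g + l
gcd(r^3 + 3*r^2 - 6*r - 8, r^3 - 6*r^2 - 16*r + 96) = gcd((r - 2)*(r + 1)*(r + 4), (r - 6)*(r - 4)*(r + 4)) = r + 4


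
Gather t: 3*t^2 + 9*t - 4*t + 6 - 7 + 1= 3*t^2 + 5*t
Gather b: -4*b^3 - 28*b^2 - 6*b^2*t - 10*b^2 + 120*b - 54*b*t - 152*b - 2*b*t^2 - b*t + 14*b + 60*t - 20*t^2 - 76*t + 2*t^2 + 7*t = -4*b^3 + b^2*(-6*t - 38) + b*(-2*t^2 - 55*t - 18) - 18*t^2 - 9*t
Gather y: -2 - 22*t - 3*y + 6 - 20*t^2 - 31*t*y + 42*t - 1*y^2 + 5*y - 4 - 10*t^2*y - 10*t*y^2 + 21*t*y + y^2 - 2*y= -20*t^2 - 10*t*y^2 + 20*t + y*(-10*t^2 - 10*t)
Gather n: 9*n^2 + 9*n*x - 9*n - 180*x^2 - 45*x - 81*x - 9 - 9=9*n^2 + n*(9*x - 9) - 180*x^2 - 126*x - 18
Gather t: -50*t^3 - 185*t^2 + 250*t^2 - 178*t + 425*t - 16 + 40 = -50*t^3 + 65*t^2 + 247*t + 24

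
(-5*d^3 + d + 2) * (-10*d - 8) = 50*d^4 + 40*d^3 - 10*d^2 - 28*d - 16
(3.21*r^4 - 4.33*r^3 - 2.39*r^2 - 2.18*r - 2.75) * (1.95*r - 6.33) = 6.2595*r^5 - 28.7628*r^4 + 22.7484*r^3 + 10.8777*r^2 + 8.4369*r + 17.4075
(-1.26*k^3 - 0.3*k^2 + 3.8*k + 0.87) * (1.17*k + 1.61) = -1.4742*k^4 - 2.3796*k^3 + 3.963*k^2 + 7.1359*k + 1.4007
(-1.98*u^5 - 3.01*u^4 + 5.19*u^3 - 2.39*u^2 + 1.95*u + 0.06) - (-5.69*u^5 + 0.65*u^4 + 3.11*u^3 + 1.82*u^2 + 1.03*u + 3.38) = 3.71*u^5 - 3.66*u^4 + 2.08*u^3 - 4.21*u^2 + 0.92*u - 3.32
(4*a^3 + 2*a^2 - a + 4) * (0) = 0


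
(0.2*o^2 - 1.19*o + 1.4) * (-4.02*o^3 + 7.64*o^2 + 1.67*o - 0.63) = -0.804*o^5 + 6.3118*o^4 - 14.3856*o^3 + 8.5827*o^2 + 3.0877*o - 0.882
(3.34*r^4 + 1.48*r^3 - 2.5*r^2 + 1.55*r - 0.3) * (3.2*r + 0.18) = 10.688*r^5 + 5.3372*r^4 - 7.7336*r^3 + 4.51*r^2 - 0.681*r - 0.054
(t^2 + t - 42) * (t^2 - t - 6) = t^4 - 49*t^2 + 36*t + 252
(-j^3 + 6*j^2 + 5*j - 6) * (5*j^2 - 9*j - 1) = -5*j^5 + 39*j^4 - 28*j^3 - 81*j^2 + 49*j + 6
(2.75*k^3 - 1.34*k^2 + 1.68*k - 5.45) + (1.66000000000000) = 2.75*k^3 - 1.34*k^2 + 1.68*k - 3.79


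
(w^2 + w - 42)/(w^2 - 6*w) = (w + 7)/w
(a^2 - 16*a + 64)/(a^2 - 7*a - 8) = (a - 8)/(a + 1)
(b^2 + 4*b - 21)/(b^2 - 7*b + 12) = (b + 7)/(b - 4)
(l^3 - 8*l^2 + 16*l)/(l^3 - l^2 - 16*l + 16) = l*(l - 4)/(l^2 + 3*l - 4)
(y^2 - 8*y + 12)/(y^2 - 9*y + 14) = (y - 6)/(y - 7)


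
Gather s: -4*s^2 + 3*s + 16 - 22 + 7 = -4*s^2 + 3*s + 1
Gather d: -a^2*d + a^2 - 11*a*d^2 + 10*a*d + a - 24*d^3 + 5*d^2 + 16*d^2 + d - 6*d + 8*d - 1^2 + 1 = a^2 + a - 24*d^3 + d^2*(21 - 11*a) + d*(-a^2 + 10*a + 3)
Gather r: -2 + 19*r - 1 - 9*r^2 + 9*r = -9*r^2 + 28*r - 3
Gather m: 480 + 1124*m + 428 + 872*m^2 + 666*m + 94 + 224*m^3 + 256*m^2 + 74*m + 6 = 224*m^3 + 1128*m^2 + 1864*m + 1008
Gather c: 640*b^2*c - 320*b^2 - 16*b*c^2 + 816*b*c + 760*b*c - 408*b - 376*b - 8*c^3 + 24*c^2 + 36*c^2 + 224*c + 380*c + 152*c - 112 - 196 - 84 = -320*b^2 - 784*b - 8*c^3 + c^2*(60 - 16*b) + c*(640*b^2 + 1576*b + 756) - 392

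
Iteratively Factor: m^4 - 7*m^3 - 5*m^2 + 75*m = (m + 3)*(m^3 - 10*m^2 + 25*m) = (m - 5)*(m + 3)*(m^2 - 5*m) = m*(m - 5)*(m + 3)*(m - 5)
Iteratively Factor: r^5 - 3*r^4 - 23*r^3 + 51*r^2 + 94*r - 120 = (r - 3)*(r^4 - 23*r^2 - 18*r + 40) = (r - 5)*(r - 3)*(r^3 + 5*r^2 + 2*r - 8) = (r - 5)*(r - 3)*(r + 2)*(r^2 + 3*r - 4) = (r - 5)*(r - 3)*(r - 1)*(r + 2)*(r + 4)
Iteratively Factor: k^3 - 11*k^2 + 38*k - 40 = (k - 2)*(k^2 - 9*k + 20) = (k - 5)*(k - 2)*(k - 4)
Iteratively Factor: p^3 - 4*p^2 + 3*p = (p - 1)*(p^2 - 3*p) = (p - 3)*(p - 1)*(p)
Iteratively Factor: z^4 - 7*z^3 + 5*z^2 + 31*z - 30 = (z - 5)*(z^3 - 2*z^2 - 5*z + 6) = (z - 5)*(z - 3)*(z^2 + z - 2) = (z - 5)*(z - 3)*(z - 1)*(z + 2)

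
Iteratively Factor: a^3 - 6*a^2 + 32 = (a - 4)*(a^2 - 2*a - 8) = (a - 4)*(a + 2)*(a - 4)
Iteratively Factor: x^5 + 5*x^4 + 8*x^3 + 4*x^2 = (x)*(x^4 + 5*x^3 + 8*x^2 + 4*x) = x^2*(x^3 + 5*x^2 + 8*x + 4) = x^2*(x + 2)*(x^2 + 3*x + 2) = x^2*(x + 2)^2*(x + 1)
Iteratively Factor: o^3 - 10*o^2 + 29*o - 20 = (o - 4)*(o^2 - 6*o + 5) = (o - 4)*(o - 1)*(o - 5)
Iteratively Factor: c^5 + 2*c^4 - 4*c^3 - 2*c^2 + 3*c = (c)*(c^4 + 2*c^3 - 4*c^2 - 2*c + 3) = c*(c + 3)*(c^3 - c^2 - c + 1) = c*(c - 1)*(c + 3)*(c^2 - 1) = c*(c - 1)*(c + 1)*(c + 3)*(c - 1)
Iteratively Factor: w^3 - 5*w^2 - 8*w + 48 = (w + 3)*(w^2 - 8*w + 16) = (w - 4)*(w + 3)*(w - 4)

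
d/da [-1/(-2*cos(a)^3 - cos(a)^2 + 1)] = 2*(3*cos(a) + 1)*sin(a)*cos(a)/(2*cos(a)^3 + cos(a)^2 - 1)^2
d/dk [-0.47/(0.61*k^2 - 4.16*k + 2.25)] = (0.5734*k - 1.9552)/(0.61*k^2 - 4.16*k + 2.25)^2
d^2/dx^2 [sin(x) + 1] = -sin(x)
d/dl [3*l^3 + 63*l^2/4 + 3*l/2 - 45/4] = 9*l^2 + 63*l/2 + 3/2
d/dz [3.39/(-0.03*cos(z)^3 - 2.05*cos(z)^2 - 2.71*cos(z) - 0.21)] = (0.3051*sin(z)^2 - 13.899*cos(z) - 9.492)*sin(z)/(0.03*cos(z)^3 + 2.05*cos(z)^2 + 2.71*cos(z) + 0.21)^2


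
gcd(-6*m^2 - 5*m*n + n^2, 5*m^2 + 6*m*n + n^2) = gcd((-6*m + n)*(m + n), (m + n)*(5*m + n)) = m + n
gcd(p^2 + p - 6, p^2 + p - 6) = p^2 + p - 6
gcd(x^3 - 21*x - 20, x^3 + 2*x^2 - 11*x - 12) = x^2 + 5*x + 4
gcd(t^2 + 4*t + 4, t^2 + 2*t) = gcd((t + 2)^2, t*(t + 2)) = t + 2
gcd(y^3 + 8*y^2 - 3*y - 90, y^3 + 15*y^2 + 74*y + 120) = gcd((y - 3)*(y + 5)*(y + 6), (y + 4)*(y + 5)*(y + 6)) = y^2 + 11*y + 30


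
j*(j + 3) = j^2 + 3*j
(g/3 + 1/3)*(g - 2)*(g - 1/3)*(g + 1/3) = g^4/3 - g^3/3 - 19*g^2/27 + g/27 + 2/27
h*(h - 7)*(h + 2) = h^3 - 5*h^2 - 14*h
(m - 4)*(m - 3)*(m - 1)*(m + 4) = m^4 - 4*m^3 - 13*m^2 + 64*m - 48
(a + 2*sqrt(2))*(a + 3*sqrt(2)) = a^2 + 5*sqrt(2)*a + 12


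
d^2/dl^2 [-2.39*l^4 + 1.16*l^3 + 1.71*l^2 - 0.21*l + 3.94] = -28.68*l^2 + 6.96*l + 3.42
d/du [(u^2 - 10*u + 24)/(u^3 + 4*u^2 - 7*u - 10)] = (-u^4 + 20*u^3 - 39*u^2 - 212*u + 268)/(u^6 + 8*u^5 + 2*u^4 - 76*u^3 - 31*u^2 + 140*u + 100)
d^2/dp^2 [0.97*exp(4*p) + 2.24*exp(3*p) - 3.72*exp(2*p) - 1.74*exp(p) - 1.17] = (15.52*exp(3*p) + 20.16*exp(2*p) - 14.88*exp(p) - 1.74)*exp(p)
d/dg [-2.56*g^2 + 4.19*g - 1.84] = 4.19 - 5.12*g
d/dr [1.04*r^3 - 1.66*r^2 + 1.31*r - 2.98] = 3.12*r^2 - 3.32*r + 1.31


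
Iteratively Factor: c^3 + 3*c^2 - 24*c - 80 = (c + 4)*(c^2 - c - 20) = (c - 5)*(c + 4)*(c + 4)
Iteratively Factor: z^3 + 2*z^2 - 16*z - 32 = (z + 2)*(z^2 - 16) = (z + 2)*(z + 4)*(z - 4)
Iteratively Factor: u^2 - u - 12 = (u - 4)*(u + 3)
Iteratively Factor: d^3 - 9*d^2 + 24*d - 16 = (d - 1)*(d^2 - 8*d + 16) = (d - 4)*(d - 1)*(d - 4)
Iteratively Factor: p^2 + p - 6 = (p + 3)*(p - 2)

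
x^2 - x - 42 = (x - 7)*(x + 6)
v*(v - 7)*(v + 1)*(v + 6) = v^4 - 43*v^2 - 42*v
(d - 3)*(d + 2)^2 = d^3 + d^2 - 8*d - 12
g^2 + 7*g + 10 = (g + 2)*(g + 5)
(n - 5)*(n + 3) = n^2 - 2*n - 15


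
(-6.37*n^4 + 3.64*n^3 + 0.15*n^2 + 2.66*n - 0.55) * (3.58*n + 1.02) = -22.8046*n^5 + 6.5338*n^4 + 4.2498*n^3 + 9.6758*n^2 + 0.7442*n - 0.561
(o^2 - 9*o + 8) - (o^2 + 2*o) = 8 - 11*o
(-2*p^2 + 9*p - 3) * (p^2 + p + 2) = -2*p^4 + 7*p^3 + 2*p^2 + 15*p - 6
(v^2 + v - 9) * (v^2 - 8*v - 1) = v^4 - 7*v^3 - 18*v^2 + 71*v + 9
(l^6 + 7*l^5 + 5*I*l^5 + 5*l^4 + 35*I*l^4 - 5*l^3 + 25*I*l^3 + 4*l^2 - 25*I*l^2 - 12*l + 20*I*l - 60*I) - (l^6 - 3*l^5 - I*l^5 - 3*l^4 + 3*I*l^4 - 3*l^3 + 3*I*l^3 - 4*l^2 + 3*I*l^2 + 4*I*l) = 10*l^5 + 6*I*l^5 + 8*l^4 + 32*I*l^4 - 2*l^3 + 22*I*l^3 + 8*l^2 - 28*I*l^2 - 12*l + 16*I*l - 60*I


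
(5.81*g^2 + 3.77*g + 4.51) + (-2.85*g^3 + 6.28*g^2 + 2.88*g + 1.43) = -2.85*g^3 + 12.09*g^2 + 6.65*g + 5.94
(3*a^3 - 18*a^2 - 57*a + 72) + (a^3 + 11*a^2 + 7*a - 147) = 4*a^3 - 7*a^2 - 50*a - 75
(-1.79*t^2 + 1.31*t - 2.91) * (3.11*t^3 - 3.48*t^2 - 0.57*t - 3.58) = -5.5669*t^5 + 10.3033*t^4 - 12.5886*t^3 + 15.7883*t^2 - 3.0311*t + 10.4178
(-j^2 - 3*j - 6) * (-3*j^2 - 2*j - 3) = 3*j^4 + 11*j^3 + 27*j^2 + 21*j + 18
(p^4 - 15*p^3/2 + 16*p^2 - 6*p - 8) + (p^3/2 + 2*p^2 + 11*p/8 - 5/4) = p^4 - 7*p^3 + 18*p^2 - 37*p/8 - 37/4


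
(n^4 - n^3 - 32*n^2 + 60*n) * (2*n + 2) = 2*n^5 - 66*n^3 + 56*n^2 + 120*n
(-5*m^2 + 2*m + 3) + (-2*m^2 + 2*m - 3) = -7*m^2 + 4*m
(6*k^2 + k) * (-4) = -24*k^2 - 4*k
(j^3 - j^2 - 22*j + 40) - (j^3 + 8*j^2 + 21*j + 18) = -9*j^2 - 43*j + 22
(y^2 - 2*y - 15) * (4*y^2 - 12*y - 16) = 4*y^4 - 20*y^3 - 52*y^2 + 212*y + 240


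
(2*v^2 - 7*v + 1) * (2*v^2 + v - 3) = 4*v^4 - 12*v^3 - 11*v^2 + 22*v - 3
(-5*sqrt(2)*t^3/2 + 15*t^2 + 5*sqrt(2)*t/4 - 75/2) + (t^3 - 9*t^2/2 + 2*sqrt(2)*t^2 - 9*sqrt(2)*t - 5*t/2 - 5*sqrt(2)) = -5*sqrt(2)*t^3/2 + t^3 + 2*sqrt(2)*t^2 + 21*t^2/2 - 31*sqrt(2)*t/4 - 5*t/2 - 75/2 - 5*sqrt(2)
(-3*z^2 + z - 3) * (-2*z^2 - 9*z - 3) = 6*z^4 + 25*z^3 + 6*z^2 + 24*z + 9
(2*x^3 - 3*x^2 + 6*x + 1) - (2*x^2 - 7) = 2*x^3 - 5*x^2 + 6*x + 8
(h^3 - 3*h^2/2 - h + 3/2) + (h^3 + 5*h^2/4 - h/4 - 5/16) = 2*h^3 - h^2/4 - 5*h/4 + 19/16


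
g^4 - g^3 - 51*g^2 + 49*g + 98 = (g - 7)*(g - 2)*(g + 1)*(g + 7)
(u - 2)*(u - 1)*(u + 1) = u^3 - 2*u^2 - u + 2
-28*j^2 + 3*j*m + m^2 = (-4*j + m)*(7*j + m)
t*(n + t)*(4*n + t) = 4*n^2*t + 5*n*t^2 + t^3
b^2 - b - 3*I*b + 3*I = (b - 1)*(b - 3*I)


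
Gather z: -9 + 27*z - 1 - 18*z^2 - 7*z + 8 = -18*z^2 + 20*z - 2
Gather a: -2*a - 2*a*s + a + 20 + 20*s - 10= a*(-2*s - 1) + 20*s + 10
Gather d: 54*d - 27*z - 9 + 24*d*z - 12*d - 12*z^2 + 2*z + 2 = d*(24*z + 42) - 12*z^2 - 25*z - 7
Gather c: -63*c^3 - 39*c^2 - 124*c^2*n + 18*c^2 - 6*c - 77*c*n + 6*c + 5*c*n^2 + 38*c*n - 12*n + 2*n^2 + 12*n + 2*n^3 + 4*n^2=-63*c^3 + c^2*(-124*n - 21) + c*(5*n^2 - 39*n) + 2*n^3 + 6*n^2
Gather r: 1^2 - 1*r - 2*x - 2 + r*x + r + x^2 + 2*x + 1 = r*x + x^2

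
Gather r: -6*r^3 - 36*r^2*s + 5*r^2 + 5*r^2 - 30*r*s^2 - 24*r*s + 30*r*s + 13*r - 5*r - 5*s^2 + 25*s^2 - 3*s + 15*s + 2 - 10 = -6*r^3 + r^2*(10 - 36*s) + r*(-30*s^2 + 6*s + 8) + 20*s^2 + 12*s - 8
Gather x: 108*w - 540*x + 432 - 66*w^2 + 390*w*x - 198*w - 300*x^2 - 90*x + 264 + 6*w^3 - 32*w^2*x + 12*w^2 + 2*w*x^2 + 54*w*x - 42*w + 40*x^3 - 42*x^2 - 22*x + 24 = 6*w^3 - 54*w^2 - 132*w + 40*x^3 + x^2*(2*w - 342) + x*(-32*w^2 + 444*w - 652) + 720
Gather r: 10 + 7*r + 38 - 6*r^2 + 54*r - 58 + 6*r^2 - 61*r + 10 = 0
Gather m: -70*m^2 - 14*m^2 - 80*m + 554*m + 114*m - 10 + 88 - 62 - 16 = -84*m^2 + 588*m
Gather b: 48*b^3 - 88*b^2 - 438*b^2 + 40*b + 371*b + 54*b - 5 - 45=48*b^3 - 526*b^2 + 465*b - 50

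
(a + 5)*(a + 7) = a^2 + 12*a + 35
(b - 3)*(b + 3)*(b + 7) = b^3 + 7*b^2 - 9*b - 63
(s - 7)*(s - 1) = s^2 - 8*s + 7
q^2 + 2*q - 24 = (q - 4)*(q + 6)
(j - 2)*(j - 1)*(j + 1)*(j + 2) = j^4 - 5*j^2 + 4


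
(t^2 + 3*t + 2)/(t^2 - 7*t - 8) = (t + 2)/(t - 8)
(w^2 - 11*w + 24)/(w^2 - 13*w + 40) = (w - 3)/(w - 5)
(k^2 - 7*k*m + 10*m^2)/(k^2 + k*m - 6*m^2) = (k - 5*m)/(k + 3*m)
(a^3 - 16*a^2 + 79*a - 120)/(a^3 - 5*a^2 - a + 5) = (a^2 - 11*a + 24)/(a^2 - 1)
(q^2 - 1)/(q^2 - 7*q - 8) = (q - 1)/(q - 8)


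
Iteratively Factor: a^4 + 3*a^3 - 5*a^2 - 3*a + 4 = (a + 4)*(a^3 - a^2 - a + 1) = (a - 1)*(a + 4)*(a^2 - 1) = (a - 1)^2*(a + 4)*(a + 1)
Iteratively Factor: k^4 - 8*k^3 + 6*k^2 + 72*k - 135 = (k - 5)*(k^3 - 3*k^2 - 9*k + 27) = (k - 5)*(k + 3)*(k^2 - 6*k + 9) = (k - 5)*(k - 3)*(k + 3)*(k - 3)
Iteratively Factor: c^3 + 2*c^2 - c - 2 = (c + 1)*(c^2 + c - 2) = (c + 1)*(c + 2)*(c - 1)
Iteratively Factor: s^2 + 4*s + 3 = (s + 3)*(s + 1)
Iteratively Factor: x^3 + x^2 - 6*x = (x)*(x^2 + x - 6) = x*(x + 3)*(x - 2)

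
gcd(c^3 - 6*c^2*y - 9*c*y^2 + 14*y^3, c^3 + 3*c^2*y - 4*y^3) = -c^2 - c*y + 2*y^2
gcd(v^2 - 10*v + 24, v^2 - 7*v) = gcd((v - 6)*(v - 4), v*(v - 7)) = 1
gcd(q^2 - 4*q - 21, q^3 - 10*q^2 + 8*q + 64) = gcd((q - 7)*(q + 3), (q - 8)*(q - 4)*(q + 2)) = 1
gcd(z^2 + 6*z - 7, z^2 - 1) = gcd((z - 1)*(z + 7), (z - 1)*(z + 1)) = z - 1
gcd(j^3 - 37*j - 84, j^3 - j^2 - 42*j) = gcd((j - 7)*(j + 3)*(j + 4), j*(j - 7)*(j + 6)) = j - 7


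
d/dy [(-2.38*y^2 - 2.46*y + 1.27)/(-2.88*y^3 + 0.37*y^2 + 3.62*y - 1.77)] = (-6.8544*y^4 - 14.1696*y^3 + 3.2674*y^2 + 7.4854*y - 0.243200000000001)/(8.2944*y^6 - 2.1312*y^5 - 20.7143*y^4 + 12.874*y^3 + 11.7946*y^2 - 12.8148*y + 3.1329)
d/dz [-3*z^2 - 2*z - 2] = -6*z - 2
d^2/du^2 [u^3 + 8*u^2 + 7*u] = 6*u + 16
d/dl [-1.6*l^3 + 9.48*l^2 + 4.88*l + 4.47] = -4.8*l^2 + 18.96*l + 4.88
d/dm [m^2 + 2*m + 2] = 2*m + 2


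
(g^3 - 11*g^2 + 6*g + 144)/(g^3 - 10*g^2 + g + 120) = (g - 6)/(g - 5)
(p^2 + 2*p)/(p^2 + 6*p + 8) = p/(p + 4)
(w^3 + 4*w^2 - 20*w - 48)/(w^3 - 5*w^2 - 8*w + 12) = (w^2 + 2*w - 24)/(w^2 - 7*w + 6)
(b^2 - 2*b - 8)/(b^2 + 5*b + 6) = (b - 4)/(b + 3)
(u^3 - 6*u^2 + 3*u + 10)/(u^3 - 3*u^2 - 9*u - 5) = (u - 2)/(u + 1)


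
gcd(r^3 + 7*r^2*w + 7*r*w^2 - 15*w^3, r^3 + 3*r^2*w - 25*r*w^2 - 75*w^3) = r^2 + 8*r*w + 15*w^2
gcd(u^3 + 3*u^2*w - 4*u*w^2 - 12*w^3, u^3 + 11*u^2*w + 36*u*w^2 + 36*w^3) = u^2 + 5*u*w + 6*w^2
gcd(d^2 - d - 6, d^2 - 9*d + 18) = d - 3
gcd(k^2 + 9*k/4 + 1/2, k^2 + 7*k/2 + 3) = k + 2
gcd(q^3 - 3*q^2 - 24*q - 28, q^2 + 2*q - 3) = 1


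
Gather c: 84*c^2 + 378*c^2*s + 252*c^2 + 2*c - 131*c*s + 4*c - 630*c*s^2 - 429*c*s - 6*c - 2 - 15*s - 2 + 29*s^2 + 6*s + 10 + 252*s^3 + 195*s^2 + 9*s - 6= c^2*(378*s + 336) + c*(-630*s^2 - 560*s) + 252*s^3 + 224*s^2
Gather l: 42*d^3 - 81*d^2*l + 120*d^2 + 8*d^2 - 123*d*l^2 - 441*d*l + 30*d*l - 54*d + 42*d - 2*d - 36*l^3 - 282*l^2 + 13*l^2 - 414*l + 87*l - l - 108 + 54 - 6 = 42*d^3 + 128*d^2 - 14*d - 36*l^3 + l^2*(-123*d - 269) + l*(-81*d^2 - 411*d - 328) - 60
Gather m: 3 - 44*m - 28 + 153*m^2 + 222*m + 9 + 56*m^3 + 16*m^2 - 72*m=56*m^3 + 169*m^2 + 106*m - 16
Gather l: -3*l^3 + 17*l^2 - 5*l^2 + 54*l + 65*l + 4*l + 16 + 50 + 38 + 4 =-3*l^3 + 12*l^2 + 123*l + 108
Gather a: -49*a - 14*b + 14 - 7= -49*a - 14*b + 7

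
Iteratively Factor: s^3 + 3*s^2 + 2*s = (s)*(s^2 + 3*s + 2) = s*(s + 2)*(s + 1)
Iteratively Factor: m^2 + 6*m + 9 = (m + 3)*(m + 3)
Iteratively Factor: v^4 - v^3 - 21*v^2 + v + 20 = (v - 1)*(v^3 - 21*v - 20) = (v - 1)*(v + 1)*(v^2 - v - 20) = (v - 5)*(v - 1)*(v + 1)*(v + 4)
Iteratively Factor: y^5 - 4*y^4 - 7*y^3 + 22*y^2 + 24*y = (y - 4)*(y^4 - 7*y^2 - 6*y) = (y - 4)*(y + 1)*(y^3 - y^2 - 6*y) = y*(y - 4)*(y + 1)*(y^2 - y - 6) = y*(y - 4)*(y + 1)*(y + 2)*(y - 3)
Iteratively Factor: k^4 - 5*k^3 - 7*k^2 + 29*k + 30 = (k - 5)*(k^3 - 7*k - 6) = (k - 5)*(k - 3)*(k^2 + 3*k + 2) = (k - 5)*(k - 3)*(k + 1)*(k + 2)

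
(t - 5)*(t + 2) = t^2 - 3*t - 10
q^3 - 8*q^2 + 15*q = q*(q - 5)*(q - 3)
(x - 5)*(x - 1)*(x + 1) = x^3 - 5*x^2 - x + 5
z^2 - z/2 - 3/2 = (z - 3/2)*(z + 1)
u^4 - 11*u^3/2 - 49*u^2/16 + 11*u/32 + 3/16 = (u - 6)*(u - 1/4)*(u + 1/4)*(u + 1/2)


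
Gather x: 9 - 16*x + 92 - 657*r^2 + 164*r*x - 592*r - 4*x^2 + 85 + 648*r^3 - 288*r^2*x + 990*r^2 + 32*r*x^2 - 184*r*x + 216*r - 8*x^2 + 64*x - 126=648*r^3 + 333*r^2 - 376*r + x^2*(32*r - 12) + x*(-288*r^2 - 20*r + 48) + 60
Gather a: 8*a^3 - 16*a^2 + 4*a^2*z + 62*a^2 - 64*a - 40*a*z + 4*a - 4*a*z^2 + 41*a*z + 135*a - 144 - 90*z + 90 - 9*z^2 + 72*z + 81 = 8*a^3 + a^2*(4*z + 46) + a*(-4*z^2 + z + 75) - 9*z^2 - 18*z + 27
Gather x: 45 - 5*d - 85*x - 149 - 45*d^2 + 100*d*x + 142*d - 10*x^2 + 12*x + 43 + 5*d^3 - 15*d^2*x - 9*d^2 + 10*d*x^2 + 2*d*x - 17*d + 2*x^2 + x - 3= 5*d^3 - 54*d^2 + 120*d + x^2*(10*d - 8) + x*(-15*d^2 + 102*d - 72) - 64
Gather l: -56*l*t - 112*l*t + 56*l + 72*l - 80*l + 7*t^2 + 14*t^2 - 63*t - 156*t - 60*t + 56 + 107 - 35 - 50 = l*(48 - 168*t) + 21*t^2 - 279*t + 78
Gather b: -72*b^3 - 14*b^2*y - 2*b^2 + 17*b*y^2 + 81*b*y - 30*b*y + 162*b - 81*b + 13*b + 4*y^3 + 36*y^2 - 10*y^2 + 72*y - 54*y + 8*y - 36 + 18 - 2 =-72*b^3 + b^2*(-14*y - 2) + b*(17*y^2 + 51*y + 94) + 4*y^3 + 26*y^2 + 26*y - 20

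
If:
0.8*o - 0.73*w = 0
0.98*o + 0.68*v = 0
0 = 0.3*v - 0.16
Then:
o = -0.37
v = 0.53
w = -0.41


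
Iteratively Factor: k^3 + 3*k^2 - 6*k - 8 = (k - 2)*(k^2 + 5*k + 4) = (k - 2)*(k + 1)*(k + 4)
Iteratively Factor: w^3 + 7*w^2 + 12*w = (w)*(w^2 + 7*w + 12) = w*(w + 3)*(w + 4)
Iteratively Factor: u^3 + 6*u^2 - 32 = (u + 4)*(u^2 + 2*u - 8) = (u + 4)^2*(u - 2)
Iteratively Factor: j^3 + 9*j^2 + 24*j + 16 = (j + 4)*(j^2 + 5*j + 4) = (j + 4)^2*(j + 1)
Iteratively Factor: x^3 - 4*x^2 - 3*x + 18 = (x - 3)*(x^2 - x - 6) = (x - 3)*(x + 2)*(x - 3)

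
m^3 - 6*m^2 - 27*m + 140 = (m - 7)*(m - 4)*(m + 5)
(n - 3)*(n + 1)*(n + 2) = n^3 - 7*n - 6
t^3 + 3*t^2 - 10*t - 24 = (t - 3)*(t + 2)*(t + 4)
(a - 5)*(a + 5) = a^2 - 25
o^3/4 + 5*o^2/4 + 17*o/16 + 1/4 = (o/4 + 1)*(o + 1/2)^2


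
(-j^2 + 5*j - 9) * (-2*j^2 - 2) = 2*j^4 - 10*j^3 + 20*j^2 - 10*j + 18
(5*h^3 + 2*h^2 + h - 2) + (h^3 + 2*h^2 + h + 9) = 6*h^3 + 4*h^2 + 2*h + 7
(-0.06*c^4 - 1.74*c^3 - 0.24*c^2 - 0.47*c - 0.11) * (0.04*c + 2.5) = -0.0024*c^5 - 0.2196*c^4 - 4.3596*c^3 - 0.6188*c^2 - 1.1794*c - 0.275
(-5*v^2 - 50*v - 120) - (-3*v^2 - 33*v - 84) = -2*v^2 - 17*v - 36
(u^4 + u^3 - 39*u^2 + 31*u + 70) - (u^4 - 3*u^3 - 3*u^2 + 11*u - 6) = 4*u^3 - 36*u^2 + 20*u + 76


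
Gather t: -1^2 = -1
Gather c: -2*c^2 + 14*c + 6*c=-2*c^2 + 20*c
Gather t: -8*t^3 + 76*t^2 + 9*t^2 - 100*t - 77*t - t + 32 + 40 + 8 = -8*t^3 + 85*t^2 - 178*t + 80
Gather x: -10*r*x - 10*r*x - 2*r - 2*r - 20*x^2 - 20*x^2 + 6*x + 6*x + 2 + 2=-4*r - 40*x^2 + x*(12 - 20*r) + 4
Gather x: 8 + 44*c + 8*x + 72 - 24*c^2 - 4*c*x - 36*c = -24*c^2 + 8*c + x*(8 - 4*c) + 80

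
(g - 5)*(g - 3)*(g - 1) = g^3 - 9*g^2 + 23*g - 15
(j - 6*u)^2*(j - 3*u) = j^3 - 15*j^2*u + 72*j*u^2 - 108*u^3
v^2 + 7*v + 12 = (v + 3)*(v + 4)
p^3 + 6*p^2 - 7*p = p*(p - 1)*(p + 7)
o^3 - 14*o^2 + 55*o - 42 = (o - 7)*(o - 6)*(o - 1)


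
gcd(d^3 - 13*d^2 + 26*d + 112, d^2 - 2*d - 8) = d + 2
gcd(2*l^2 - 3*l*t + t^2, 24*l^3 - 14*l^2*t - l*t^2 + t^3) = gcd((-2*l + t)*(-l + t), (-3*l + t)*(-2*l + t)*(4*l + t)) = -2*l + t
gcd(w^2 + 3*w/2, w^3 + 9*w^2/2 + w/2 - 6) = w + 3/2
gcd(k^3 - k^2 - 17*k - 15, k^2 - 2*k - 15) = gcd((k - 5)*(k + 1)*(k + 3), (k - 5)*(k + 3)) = k^2 - 2*k - 15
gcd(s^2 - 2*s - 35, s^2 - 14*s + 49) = s - 7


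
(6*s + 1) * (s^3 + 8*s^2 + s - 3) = 6*s^4 + 49*s^3 + 14*s^2 - 17*s - 3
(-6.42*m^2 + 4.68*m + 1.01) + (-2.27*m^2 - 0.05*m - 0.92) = -8.69*m^2 + 4.63*m + 0.09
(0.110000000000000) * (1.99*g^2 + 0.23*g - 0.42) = 0.2189*g^2 + 0.0253*g - 0.0462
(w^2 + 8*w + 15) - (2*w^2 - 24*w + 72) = -w^2 + 32*w - 57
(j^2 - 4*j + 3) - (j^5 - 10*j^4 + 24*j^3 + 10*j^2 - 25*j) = -j^5 + 10*j^4 - 24*j^3 - 9*j^2 + 21*j + 3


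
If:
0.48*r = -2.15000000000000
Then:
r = -4.48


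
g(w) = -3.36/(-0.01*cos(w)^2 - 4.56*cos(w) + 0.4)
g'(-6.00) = 0.27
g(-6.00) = 0.84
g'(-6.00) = 0.27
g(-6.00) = 0.84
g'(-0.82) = -1.52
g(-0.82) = 1.24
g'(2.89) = 0.16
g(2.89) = -0.70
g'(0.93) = 2.27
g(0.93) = 1.44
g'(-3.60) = 0.34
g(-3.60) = -0.75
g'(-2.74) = -0.28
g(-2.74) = -0.73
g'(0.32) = 0.31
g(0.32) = 0.85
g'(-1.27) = -16.17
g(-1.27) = 3.53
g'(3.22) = -0.05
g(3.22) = -0.68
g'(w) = -3.36*(-0.02*sin(w)*cos(w) - 4.56*sin(w))/(-0.01*cos(w)^2 - 4.56*cos(w) + 0.4)^2 = (0.0672*cos(w) + 15.3216)*sin(w)/(0.01*cos(w)^2 + 4.56*cos(w) - 0.4)^2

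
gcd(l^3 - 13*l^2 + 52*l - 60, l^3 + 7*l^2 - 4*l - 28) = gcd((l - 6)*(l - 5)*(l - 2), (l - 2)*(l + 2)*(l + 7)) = l - 2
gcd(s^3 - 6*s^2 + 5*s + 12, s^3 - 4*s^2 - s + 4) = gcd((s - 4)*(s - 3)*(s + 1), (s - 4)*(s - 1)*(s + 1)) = s^2 - 3*s - 4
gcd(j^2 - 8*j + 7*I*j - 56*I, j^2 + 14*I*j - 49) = j + 7*I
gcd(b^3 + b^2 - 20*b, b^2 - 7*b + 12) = b - 4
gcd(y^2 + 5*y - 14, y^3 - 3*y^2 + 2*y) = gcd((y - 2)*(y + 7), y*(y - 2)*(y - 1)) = y - 2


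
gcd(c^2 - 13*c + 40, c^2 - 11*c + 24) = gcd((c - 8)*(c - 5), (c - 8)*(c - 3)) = c - 8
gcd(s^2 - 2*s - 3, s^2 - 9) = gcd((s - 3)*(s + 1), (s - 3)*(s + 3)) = s - 3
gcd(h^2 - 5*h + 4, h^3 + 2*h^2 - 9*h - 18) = 1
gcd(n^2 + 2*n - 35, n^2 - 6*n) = 1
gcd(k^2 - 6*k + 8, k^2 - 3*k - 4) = k - 4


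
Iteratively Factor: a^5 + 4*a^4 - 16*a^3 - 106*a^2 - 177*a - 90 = (a - 5)*(a^4 + 9*a^3 + 29*a^2 + 39*a + 18) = (a - 5)*(a + 3)*(a^3 + 6*a^2 + 11*a + 6) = (a - 5)*(a + 3)^2*(a^2 + 3*a + 2) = (a - 5)*(a + 1)*(a + 3)^2*(a + 2)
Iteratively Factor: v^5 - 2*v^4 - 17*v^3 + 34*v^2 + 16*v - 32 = (v - 4)*(v^4 + 2*v^3 - 9*v^2 - 2*v + 8) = (v - 4)*(v + 1)*(v^3 + v^2 - 10*v + 8) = (v - 4)*(v + 1)*(v + 4)*(v^2 - 3*v + 2) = (v - 4)*(v - 1)*(v + 1)*(v + 4)*(v - 2)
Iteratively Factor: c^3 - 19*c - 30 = (c + 2)*(c^2 - 2*c - 15) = (c + 2)*(c + 3)*(c - 5)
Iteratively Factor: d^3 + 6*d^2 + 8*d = (d + 2)*(d^2 + 4*d) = (d + 2)*(d + 4)*(d)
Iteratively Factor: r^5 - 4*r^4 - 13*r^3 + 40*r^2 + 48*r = (r)*(r^4 - 4*r^3 - 13*r^2 + 40*r + 48) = r*(r + 3)*(r^3 - 7*r^2 + 8*r + 16) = r*(r + 1)*(r + 3)*(r^2 - 8*r + 16) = r*(r - 4)*(r + 1)*(r + 3)*(r - 4)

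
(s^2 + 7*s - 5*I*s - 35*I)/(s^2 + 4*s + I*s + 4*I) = (s^2 + s*(7 - 5*I) - 35*I)/(s^2 + s*(4 + I) + 4*I)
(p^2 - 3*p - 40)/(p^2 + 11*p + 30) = (p - 8)/(p + 6)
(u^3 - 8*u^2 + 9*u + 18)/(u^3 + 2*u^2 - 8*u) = (u^3 - 8*u^2 + 9*u + 18)/(u*(u^2 + 2*u - 8))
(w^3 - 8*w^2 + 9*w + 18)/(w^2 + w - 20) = (w^3 - 8*w^2 + 9*w + 18)/(w^2 + w - 20)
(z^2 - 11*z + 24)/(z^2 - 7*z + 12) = (z - 8)/(z - 4)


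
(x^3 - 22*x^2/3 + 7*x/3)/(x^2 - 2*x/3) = (3*x^2 - 22*x + 7)/(3*x - 2)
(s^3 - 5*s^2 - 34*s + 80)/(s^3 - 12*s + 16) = (s^2 - 3*s - 40)/(s^2 + 2*s - 8)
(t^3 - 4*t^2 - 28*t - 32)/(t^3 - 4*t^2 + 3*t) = (t^3 - 4*t^2 - 28*t - 32)/(t*(t^2 - 4*t + 3))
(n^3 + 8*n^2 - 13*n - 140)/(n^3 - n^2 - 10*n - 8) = (n^2 + 12*n + 35)/(n^2 + 3*n + 2)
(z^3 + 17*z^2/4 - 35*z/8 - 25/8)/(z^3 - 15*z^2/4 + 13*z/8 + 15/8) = (z + 5)/(z - 3)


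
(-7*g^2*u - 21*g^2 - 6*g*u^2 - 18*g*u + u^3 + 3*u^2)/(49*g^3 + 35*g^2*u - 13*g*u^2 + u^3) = (u + 3)/(-7*g + u)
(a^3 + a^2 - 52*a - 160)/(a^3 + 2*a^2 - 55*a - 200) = (a + 4)/(a + 5)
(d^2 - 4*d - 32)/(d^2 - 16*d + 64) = (d + 4)/(d - 8)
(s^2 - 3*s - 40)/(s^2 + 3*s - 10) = (s - 8)/(s - 2)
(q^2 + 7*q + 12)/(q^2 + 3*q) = (q + 4)/q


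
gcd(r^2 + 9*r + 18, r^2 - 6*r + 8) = 1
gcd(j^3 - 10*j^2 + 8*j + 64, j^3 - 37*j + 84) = j - 4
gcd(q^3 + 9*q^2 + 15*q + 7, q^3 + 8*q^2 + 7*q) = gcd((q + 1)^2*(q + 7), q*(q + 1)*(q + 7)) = q^2 + 8*q + 7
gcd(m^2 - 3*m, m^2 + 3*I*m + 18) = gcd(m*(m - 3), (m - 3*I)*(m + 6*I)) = 1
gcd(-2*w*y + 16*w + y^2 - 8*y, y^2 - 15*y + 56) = y - 8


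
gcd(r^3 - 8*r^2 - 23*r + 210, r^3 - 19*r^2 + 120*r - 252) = r^2 - 13*r + 42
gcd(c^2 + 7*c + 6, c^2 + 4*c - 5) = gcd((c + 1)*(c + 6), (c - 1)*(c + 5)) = 1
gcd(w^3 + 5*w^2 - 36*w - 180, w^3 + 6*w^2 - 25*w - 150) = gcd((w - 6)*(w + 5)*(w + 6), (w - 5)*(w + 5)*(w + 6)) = w^2 + 11*w + 30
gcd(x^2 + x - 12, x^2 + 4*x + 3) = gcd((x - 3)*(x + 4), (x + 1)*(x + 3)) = 1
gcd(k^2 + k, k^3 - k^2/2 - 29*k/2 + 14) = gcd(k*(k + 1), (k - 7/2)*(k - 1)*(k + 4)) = 1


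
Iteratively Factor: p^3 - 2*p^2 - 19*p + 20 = (p - 1)*(p^2 - p - 20) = (p - 5)*(p - 1)*(p + 4)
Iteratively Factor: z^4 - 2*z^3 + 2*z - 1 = (z - 1)*(z^3 - z^2 - z + 1) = (z - 1)^2*(z^2 - 1) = (z - 1)^2*(z + 1)*(z - 1)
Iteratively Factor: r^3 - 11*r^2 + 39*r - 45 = (r - 5)*(r^2 - 6*r + 9) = (r - 5)*(r - 3)*(r - 3)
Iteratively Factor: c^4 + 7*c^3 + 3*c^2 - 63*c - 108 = (c + 3)*(c^3 + 4*c^2 - 9*c - 36) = (c - 3)*(c + 3)*(c^2 + 7*c + 12) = (c - 3)*(c + 3)*(c + 4)*(c + 3)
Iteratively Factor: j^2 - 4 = (j + 2)*(j - 2)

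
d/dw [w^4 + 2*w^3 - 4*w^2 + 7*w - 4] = 4*w^3 + 6*w^2 - 8*w + 7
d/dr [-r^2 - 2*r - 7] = -2*r - 2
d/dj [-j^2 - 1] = -2*j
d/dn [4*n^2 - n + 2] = 8*n - 1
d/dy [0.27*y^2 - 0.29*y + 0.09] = 0.54*y - 0.29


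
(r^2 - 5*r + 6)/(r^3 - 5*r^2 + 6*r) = 1/r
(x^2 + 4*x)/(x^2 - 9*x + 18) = x*(x + 4)/(x^2 - 9*x + 18)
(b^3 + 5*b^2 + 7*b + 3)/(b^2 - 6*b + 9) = (b^3 + 5*b^2 + 7*b + 3)/(b^2 - 6*b + 9)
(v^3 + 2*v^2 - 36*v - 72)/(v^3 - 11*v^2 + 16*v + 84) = (v + 6)/(v - 7)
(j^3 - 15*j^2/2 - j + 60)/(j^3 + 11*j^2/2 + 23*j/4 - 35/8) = 4*(j^2 - 10*j + 24)/(4*j^2 + 12*j - 7)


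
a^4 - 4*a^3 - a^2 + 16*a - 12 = (a - 3)*(a - 2)*(a - 1)*(a + 2)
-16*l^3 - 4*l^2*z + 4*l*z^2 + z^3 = (-2*l + z)*(2*l + z)*(4*l + z)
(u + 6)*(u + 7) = u^2 + 13*u + 42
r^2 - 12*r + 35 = (r - 7)*(r - 5)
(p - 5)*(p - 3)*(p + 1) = p^3 - 7*p^2 + 7*p + 15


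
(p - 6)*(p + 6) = p^2 - 36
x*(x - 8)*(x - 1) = x^3 - 9*x^2 + 8*x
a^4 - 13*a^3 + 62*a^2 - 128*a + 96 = (a - 4)^2*(a - 3)*(a - 2)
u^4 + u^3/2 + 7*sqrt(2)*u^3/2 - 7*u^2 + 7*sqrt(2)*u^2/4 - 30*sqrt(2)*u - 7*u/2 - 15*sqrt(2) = (u + 1/2)*(u - 2*sqrt(2))*(u + 5*sqrt(2)/2)*(u + 3*sqrt(2))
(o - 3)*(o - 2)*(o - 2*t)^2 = o^4 - 4*o^3*t - 5*o^3 + 4*o^2*t^2 + 20*o^2*t + 6*o^2 - 20*o*t^2 - 24*o*t + 24*t^2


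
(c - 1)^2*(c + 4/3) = c^3 - 2*c^2/3 - 5*c/3 + 4/3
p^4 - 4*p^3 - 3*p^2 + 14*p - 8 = (p - 4)*(p - 1)^2*(p + 2)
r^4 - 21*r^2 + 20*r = r*(r - 4)*(r - 1)*(r + 5)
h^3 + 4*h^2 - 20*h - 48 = (h - 4)*(h + 2)*(h + 6)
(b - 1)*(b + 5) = b^2 + 4*b - 5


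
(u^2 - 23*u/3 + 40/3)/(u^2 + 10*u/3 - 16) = (u - 5)/(u + 6)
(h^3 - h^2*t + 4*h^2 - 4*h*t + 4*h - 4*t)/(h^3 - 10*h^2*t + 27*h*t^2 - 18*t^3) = (h^2 + 4*h + 4)/(h^2 - 9*h*t + 18*t^2)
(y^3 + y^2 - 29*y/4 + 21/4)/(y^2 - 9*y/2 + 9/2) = (2*y^2 + 5*y - 7)/(2*(y - 3))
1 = 1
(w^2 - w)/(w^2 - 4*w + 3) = w/(w - 3)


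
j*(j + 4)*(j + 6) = j^3 + 10*j^2 + 24*j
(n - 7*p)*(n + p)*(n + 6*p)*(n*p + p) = n^4*p + n^3*p - 43*n^2*p^3 - 42*n*p^4 - 43*n*p^3 - 42*p^4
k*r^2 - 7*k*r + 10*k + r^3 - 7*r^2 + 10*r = (k + r)*(r - 5)*(r - 2)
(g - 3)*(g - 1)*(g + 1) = g^3 - 3*g^2 - g + 3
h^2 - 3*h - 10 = (h - 5)*(h + 2)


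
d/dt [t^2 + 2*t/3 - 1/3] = 2*t + 2/3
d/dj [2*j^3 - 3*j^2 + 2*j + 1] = 6*j^2 - 6*j + 2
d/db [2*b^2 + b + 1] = 4*b + 1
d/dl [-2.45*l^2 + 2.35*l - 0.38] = 2.35 - 4.9*l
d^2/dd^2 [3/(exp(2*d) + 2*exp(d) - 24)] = 6*(4*(exp(d) + 1)^2*exp(d) - (2*exp(d) + 1)*(exp(2*d) + 2*exp(d) - 24))*exp(d)/(exp(2*d) + 2*exp(d) - 24)^3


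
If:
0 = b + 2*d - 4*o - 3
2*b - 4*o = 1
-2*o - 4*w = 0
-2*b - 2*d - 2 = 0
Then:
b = -4/3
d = 1/3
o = -11/12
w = 11/24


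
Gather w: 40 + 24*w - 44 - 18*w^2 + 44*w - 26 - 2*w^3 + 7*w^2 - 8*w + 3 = -2*w^3 - 11*w^2 + 60*w - 27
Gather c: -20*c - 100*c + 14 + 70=84 - 120*c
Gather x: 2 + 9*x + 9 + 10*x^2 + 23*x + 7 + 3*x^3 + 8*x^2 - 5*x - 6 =3*x^3 + 18*x^2 + 27*x + 12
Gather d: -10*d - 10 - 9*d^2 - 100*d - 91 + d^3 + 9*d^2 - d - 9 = d^3 - 111*d - 110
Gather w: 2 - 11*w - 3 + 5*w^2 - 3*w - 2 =5*w^2 - 14*w - 3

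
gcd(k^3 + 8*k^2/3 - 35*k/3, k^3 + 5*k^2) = k^2 + 5*k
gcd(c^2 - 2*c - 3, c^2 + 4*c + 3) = c + 1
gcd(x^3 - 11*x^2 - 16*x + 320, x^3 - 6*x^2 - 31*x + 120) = x^2 - 3*x - 40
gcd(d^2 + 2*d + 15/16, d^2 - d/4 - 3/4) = d + 3/4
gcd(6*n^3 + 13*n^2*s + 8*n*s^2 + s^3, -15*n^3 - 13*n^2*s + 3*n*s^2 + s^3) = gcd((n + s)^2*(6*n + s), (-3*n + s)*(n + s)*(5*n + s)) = n + s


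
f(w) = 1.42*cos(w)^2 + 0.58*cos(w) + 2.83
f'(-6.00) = -0.92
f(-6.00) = 4.70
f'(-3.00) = -0.31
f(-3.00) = 3.65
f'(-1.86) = -0.22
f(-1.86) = 2.78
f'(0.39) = -1.22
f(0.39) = 4.58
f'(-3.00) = -0.31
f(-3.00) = 3.65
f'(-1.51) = 0.75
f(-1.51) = 2.87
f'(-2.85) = -0.62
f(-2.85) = 3.58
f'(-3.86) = 1.03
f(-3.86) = 3.20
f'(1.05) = -1.73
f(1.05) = 3.47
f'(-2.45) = -1.03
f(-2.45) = 3.23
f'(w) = -2.84*sin(w)*cos(w) - 0.58*sin(w)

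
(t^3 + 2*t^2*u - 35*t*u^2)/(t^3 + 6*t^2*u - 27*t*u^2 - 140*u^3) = t/(t + 4*u)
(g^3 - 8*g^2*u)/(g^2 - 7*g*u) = g*(g - 8*u)/(g - 7*u)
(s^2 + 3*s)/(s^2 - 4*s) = (s + 3)/(s - 4)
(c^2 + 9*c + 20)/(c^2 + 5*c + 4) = (c + 5)/(c + 1)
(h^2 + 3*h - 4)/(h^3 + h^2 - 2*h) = (h + 4)/(h*(h + 2))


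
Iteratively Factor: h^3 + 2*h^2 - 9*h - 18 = (h - 3)*(h^2 + 5*h + 6) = (h - 3)*(h + 3)*(h + 2)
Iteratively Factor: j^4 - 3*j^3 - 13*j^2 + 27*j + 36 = (j - 4)*(j^3 + j^2 - 9*j - 9) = (j - 4)*(j - 3)*(j^2 + 4*j + 3) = (j - 4)*(j - 3)*(j + 3)*(j + 1)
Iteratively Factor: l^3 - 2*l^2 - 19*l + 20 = (l - 5)*(l^2 + 3*l - 4) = (l - 5)*(l - 1)*(l + 4)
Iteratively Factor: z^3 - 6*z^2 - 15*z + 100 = (z - 5)*(z^2 - z - 20) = (z - 5)^2*(z + 4)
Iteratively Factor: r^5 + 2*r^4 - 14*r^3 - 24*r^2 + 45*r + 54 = (r + 3)*(r^4 - r^3 - 11*r^2 + 9*r + 18) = (r - 3)*(r + 3)*(r^3 + 2*r^2 - 5*r - 6) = (r - 3)*(r + 3)^2*(r^2 - r - 2) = (r - 3)*(r + 1)*(r + 3)^2*(r - 2)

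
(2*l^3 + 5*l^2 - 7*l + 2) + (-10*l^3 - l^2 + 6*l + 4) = -8*l^3 + 4*l^2 - l + 6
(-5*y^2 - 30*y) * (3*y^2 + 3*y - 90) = -15*y^4 - 105*y^3 + 360*y^2 + 2700*y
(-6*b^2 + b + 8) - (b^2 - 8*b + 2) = -7*b^2 + 9*b + 6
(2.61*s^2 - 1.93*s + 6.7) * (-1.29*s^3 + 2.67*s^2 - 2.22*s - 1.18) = -3.3669*s^5 + 9.4584*s^4 - 19.5903*s^3 + 19.0938*s^2 - 12.5966*s - 7.906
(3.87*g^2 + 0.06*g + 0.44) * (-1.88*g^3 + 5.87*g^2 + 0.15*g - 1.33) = -7.2756*g^5 + 22.6041*g^4 + 0.1055*g^3 - 2.5553*g^2 - 0.0138*g - 0.5852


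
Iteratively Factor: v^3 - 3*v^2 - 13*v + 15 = (v + 3)*(v^2 - 6*v + 5) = (v - 1)*(v + 3)*(v - 5)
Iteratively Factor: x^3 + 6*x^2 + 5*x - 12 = (x - 1)*(x^2 + 7*x + 12) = (x - 1)*(x + 4)*(x + 3)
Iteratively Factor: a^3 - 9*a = (a)*(a^2 - 9) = a*(a - 3)*(a + 3)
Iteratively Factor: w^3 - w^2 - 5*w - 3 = (w - 3)*(w^2 + 2*w + 1) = (w - 3)*(w + 1)*(w + 1)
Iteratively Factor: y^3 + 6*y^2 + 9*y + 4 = (y + 1)*(y^2 + 5*y + 4) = (y + 1)*(y + 4)*(y + 1)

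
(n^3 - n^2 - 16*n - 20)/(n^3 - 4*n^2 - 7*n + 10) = (n + 2)/(n - 1)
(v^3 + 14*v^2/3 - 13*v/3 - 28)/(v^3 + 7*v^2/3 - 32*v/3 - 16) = (3*v^2 + 2*v - 21)/(3*v^2 - 5*v - 12)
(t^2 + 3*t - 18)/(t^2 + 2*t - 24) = (t - 3)/(t - 4)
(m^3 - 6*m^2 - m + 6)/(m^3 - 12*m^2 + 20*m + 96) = (m^2 - 1)/(m^2 - 6*m - 16)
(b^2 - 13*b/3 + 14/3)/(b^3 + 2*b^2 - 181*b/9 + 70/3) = 3*(b - 2)/(3*b^2 + 13*b - 30)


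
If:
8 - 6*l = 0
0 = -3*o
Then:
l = 4/3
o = 0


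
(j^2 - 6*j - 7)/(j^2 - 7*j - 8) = (j - 7)/(j - 8)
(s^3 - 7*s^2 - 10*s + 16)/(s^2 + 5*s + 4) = (s^3 - 7*s^2 - 10*s + 16)/(s^2 + 5*s + 4)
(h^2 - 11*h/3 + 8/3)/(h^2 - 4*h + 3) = (h - 8/3)/(h - 3)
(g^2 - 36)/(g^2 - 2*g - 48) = (g - 6)/(g - 8)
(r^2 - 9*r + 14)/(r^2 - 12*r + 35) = (r - 2)/(r - 5)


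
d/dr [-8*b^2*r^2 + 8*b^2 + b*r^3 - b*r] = b*(-16*b*r + 3*r^2 - 1)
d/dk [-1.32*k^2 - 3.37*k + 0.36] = -2.64*k - 3.37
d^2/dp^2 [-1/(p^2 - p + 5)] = 2*(p^2 - p - (2*p - 1)^2 + 5)/(p^2 - p + 5)^3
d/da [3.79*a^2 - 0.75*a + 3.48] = 7.58*a - 0.75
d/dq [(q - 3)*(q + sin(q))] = q + (q - 3)*(cos(q) + 1) + sin(q)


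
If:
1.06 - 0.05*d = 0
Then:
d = 21.20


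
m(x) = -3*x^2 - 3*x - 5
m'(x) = -6*x - 3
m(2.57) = -32.52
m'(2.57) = -18.42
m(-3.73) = -35.55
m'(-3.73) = 19.38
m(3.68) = -56.67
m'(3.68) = -25.08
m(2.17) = -25.64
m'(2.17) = -16.02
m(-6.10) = -98.33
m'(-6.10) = 33.60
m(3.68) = -56.67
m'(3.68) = -25.08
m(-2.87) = -21.10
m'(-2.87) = 14.22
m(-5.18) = -69.96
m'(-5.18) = 28.08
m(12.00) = -473.00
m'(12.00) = -75.00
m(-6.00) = -95.00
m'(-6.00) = 33.00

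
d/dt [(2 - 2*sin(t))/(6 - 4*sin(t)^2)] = (4*sin(t) + cos(2*t) - 4)*cos(t)/(2*sin(t)^2 - 3)^2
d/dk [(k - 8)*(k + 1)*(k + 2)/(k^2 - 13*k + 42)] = (k^4 - 26*k^3 + 213*k^2 - 388*k - 1132)/(k^4 - 26*k^3 + 253*k^2 - 1092*k + 1764)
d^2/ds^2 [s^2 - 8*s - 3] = 2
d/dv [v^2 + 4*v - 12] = 2*v + 4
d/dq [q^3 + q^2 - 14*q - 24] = 3*q^2 + 2*q - 14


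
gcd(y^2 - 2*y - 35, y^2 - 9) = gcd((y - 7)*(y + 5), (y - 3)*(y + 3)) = 1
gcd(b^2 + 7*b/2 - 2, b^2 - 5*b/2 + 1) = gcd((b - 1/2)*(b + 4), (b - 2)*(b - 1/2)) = b - 1/2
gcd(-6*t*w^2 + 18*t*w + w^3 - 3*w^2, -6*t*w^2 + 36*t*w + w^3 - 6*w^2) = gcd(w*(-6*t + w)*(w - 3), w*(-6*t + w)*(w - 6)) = 6*t*w - w^2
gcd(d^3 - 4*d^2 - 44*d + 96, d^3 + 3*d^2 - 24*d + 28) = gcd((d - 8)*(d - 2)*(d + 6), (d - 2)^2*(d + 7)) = d - 2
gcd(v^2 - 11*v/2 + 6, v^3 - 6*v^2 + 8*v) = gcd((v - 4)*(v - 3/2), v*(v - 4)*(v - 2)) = v - 4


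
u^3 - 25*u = u*(u - 5)*(u + 5)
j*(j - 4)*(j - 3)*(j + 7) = j^4 - 37*j^2 + 84*j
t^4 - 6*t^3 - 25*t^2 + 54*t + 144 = (t - 8)*(t - 3)*(t + 2)*(t + 3)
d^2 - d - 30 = (d - 6)*(d + 5)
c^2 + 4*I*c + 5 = (c - I)*(c + 5*I)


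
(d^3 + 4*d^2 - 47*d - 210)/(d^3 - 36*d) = (d^2 - 2*d - 35)/(d*(d - 6))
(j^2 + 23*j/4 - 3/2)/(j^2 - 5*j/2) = (4*j^2 + 23*j - 6)/(2*j*(2*j - 5))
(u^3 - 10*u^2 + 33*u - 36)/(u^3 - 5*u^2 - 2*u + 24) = (u - 3)/(u + 2)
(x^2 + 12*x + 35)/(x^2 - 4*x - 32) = (x^2 + 12*x + 35)/(x^2 - 4*x - 32)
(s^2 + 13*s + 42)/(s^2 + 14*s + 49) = (s + 6)/(s + 7)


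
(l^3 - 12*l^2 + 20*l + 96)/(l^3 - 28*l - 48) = (l - 8)/(l + 4)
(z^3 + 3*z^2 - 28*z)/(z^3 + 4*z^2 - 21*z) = (z - 4)/(z - 3)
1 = 1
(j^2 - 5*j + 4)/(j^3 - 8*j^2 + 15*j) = (j^2 - 5*j + 4)/(j*(j^2 - 8*j + 15))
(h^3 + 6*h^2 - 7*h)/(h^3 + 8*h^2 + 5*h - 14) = h/(h + 2)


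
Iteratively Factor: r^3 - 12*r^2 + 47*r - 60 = (r - 3)*(r^2 - 9*r + 20) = (r - 4)*(r - 3)*(r - 5)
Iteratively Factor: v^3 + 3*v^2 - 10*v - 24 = (v + 2)*(v^2 + v - 12) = (v - 3)*(v + 2)*(v + 4)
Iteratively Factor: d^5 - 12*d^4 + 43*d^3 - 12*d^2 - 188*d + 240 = (d + 2)*(d^4 - 14*d^3 + 71*d^2 - 154*d + 120) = (d - 3)*(d + 2)*(d^3 - 11*d^2 + 38*d - 40) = (d - 3)*(d - 2)*(d + 2)*(d^2 - 9*d + 20) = (d - 5)*(d - 3)*(d - 2)*(d + 2)*(d - 4)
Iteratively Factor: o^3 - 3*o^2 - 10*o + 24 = (o - 2)*(o^2 - o - 12) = (o - 2)*(o + 3)*(o - 4)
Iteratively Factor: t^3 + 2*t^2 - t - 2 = (t + 2)*(t^2 - 1) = (t + 1)*(t + 2)*(t - 1)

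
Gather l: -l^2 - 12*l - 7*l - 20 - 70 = -l^2 - 19*l - 90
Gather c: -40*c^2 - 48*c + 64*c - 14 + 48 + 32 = -40*c^2 + 16*c + 66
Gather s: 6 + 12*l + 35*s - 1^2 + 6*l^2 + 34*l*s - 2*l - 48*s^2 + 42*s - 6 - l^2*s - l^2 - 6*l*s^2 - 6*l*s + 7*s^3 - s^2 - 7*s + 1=5*l^2 + 10*l + 7*s^3 + s^2*(-6*l - 49) + s*(-l^2 + 28*l + 70)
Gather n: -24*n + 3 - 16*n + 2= 5 - 40*n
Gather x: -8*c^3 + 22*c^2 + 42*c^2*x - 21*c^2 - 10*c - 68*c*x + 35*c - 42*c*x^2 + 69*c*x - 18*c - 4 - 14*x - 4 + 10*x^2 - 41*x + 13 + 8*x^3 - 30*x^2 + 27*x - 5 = -8*c^3 + c^2 + 7*c + 8*x^3 + x^2*(-42*c - 20) + x*(42*c^2 + c - 28)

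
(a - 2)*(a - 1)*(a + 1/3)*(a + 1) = a^4 - 5*a^3/3 - 5*a^2/3 + 5*a/3 + 2/3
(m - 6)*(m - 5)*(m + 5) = m^3 - 6*m^2 - 25*m + 150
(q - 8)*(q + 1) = q^2 - 7*q - 8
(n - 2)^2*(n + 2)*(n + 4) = n^4 + 2*n^3 - 12*n^2 - 8*n + 32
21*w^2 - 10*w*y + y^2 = (-7*w + y)*(-3*w + y)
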